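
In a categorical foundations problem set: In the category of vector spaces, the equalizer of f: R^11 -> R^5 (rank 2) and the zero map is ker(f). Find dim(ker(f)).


The equalizer of f and the zero map is ker(f).
By the rank-nullity theorem: dim(ker(f)) = dim(domain) - rank(f).
dim(ker(f)) = 11 - 2 = 9

9


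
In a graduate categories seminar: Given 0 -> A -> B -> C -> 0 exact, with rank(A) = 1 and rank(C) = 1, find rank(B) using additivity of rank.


For a short exact sequence 0 -> A -> B -> C -> 0,
rank is additive: rank(B) = rank(A) + rank(C).
rank(B) = 1 + 1 = 2

2


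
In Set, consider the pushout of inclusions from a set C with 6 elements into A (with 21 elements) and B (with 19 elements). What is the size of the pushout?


The pushout A +_C B identifies the images of C in A and B.
|A +_C B| = |A| + |B| - |C| (for injections).
= 21 + 19 - 6 = 34

34


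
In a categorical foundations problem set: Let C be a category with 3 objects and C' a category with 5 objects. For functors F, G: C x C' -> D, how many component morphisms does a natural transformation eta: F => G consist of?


A natural transformation eta: F => G assigns one component morphism per
object of the domain category.
The domain is the product category C x C', so
|Ob(C x C')| = |Ob(C)| * |Ob(C')| = 3 * 5 = 15.
Therefore eta has 15 component morphisms.

15


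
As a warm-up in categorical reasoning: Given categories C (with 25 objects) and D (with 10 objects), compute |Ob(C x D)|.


The product category C x D has objects that are pairs (c, d).
Number of pairs = |Ob(C)| * |Ob(D)| = 25 * 10 = 250

250


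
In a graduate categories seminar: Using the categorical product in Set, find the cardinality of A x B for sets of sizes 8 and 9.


In Set, the product A x B is the Cartesian product.
By the universal property, |A x B| = |A| * |B|.
|A x B| = 8 * 9 = 72

72


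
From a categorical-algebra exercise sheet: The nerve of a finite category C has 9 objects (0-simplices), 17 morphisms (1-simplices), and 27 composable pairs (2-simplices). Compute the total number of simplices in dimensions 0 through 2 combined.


The 2-skeleton of the nerve N(C) consists of simplices in dimensions 0, 1, 2:
  |N(C)_0| = 9 (objects)
  |N(C)_1| = 17 (morphisms)
  |N(C)_2| = 27 (composable pairs)
Total = 9 + 17 + 27 = 53

53


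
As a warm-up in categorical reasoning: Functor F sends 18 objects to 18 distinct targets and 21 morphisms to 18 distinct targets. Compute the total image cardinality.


The image of F consists of distinct objects and distinct morphisms.
|Im(F)| on objects = 18
|Im(F)| on morphisms = 18
Total image cardinality = 18 + 18 = 36

36


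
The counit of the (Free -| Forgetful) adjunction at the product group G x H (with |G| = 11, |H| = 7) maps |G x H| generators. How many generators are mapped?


The counit epsilon_K: F(U(K)) -> K of the Free-Forgetful adjunction
maps |K| generators of F(U(K)) into K. For K = G x H (the product group),
|G x H| = |G| * |H|.
Total generators mapped = 11 * 7 = 77.

77


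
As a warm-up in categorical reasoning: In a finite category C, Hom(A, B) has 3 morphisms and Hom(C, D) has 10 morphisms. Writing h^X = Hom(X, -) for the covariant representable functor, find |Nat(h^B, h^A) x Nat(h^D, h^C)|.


By the Yoneda lemma, Nat(h^B, h^A) is isomorphic to Hom(A, B),
so |Nat(h^B, h^A)| = |Hom(A, B)| and |Nat(h^D, h^C)| = |Hom(C, D)|.
|Hom(A, B)| = 3, |Hom(C, D)| = 10.
|Nat(h^B, h^A) x Nat(h^D, h^C)| = 3 * 10 = 30

30


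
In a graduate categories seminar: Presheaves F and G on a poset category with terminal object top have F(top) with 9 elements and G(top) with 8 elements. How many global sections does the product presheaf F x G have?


Global sections of a presheaf on a poset with terminal top satisfy
Gamma(H) ~ H(top). Presheaves admit pointwise products, so
(F x G)(top) = F(top) x G(top) (Cartesian product).
|Gamma(F x G)| = |F(top)| * |G(top)| = 9 * 8 = 72.

72


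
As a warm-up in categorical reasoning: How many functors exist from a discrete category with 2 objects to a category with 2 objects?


A functor from a discrete category C to D is determined by
where each object maps. Each of the 2 objects of C can map
to any of the 2 objects of D independently.
Number of functors = 2^2 = 4

4


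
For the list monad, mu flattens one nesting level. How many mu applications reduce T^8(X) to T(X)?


Each application of mu: T^2 -> T removes one layer of nesting.
Starting at depth 8 (i.e., T^8(X)), we need to reach T(X).
Number of mu applications = 8 - 1 = 7

7


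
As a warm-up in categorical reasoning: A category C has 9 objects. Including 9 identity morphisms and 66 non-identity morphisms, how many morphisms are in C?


Each object has an identity morphism, giving 9 identities.
Adding the 66 non-identity morphisms:
Total = 9 + 66 = 75

75


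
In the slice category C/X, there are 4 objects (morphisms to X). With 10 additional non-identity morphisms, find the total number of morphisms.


In the slice category C/X, objects are morphisms to X.
Identity morphisms: 4 (one per object of C/X).
Non-identity morphisms: 10.
Total = 4 + 10 = 14

14


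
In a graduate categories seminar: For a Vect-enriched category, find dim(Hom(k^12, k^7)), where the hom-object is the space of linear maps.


In Vect-enriched categories, Hom(k^n, k^m) is the space of m x n matrices.
dim(Hom(k^12, k^7)) = 7 * 12 = 84

84


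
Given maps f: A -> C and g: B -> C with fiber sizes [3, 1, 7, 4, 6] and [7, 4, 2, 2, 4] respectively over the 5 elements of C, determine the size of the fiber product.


The pullback A x_C B consists of pairs (a, b) with f(a) = g(b).
For each element c in C, the fiber product has |f^-1(c)| * |g^-1(c)| elements.
Summing over C: 3 * 7 + 1 * 4 + 7 * 2 + 4 * 2 + 6 * 4
= 21 + 4 + 14 + 8 + 24 = 71

71


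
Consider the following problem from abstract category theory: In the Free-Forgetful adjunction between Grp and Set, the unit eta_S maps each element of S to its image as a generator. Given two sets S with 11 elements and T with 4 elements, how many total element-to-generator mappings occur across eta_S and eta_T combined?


The unit eta_X: X -> U(F(X)) of the Free-Forgetful adjunction
maps each element of X to a generator of F(X). For X = S + T (disjoint
union in Set), |S + T| = |S| + |T|.
Total mappings = 11 + 4 = 15.

15


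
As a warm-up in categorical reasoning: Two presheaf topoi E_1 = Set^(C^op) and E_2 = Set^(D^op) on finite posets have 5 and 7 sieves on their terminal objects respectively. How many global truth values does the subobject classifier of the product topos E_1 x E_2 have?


In a product of presheaf topoi E_1 x E_2, the subobject classifier
is Omega = Omega_1 x Omega_2 (componentwise), so
|Omega(top)| = |Omega_1(top_1)| * |Omega_2(top_2)|.
= 5 * 7 = 35.

35


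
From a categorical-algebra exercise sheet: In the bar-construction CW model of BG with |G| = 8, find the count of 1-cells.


In the bar-construction CW model of BG, the n-cells are indexed by
n-tuples [g_1|...|g_n] of non-identity elements of G (degenerate
simplices with some g_i = e do not contribute cells), so there are
(|G| - 1)^n n-cells.
For dim = 1 with |G| = 8:
cells = (8 - 1)^1 = 7^1 = 7

7


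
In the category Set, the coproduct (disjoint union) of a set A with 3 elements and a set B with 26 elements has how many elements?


In Set, the coproduct A + B is the disjoint union.
|A + B| = |A| + |B| = 3 + 26 = 29

29


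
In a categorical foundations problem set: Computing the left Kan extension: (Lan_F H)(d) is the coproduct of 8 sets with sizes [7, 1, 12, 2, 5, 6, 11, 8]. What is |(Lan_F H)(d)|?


Pointwise, the left Kan extension (Lan_F H)(d) is the colimit, indexed
by the comma category (F downarrow d), of H composed with the
projection (F downarrow d) -> C. Here that colimit is given
as a coproduct (disjoint union) of sets, so its cardinality is the
sum of the sizes of the summands.
Coproduct of sets with sizes: 7 + 1 + 12 + 2 + 5 + 6 + 11 + 8
= 52

52


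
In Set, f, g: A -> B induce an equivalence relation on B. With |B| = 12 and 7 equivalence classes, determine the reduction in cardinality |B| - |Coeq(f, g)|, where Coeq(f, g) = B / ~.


The coequalizer Coeq(f, g) = B / ~ has one element per equivalence class.
|B| = 12, |Coeq(f, g)| = 7.
|B| - |Coeq(f, g)| = 12 - 7 = 5.

5


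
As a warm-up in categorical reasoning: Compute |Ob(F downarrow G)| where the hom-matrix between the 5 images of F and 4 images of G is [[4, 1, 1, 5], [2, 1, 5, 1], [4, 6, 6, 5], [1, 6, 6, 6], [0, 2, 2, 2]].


Objects of (F downarrow G) are triples (a, b, h: F(a)->G(b)).
The count equals the sum of all entries in the hom-matrix.
sum(row 0) = 11
sum(row 1) = 9
sum(row 2) = 21
sum(row 3) = 19
sum(row 4) = 6
Grand total = 66

66


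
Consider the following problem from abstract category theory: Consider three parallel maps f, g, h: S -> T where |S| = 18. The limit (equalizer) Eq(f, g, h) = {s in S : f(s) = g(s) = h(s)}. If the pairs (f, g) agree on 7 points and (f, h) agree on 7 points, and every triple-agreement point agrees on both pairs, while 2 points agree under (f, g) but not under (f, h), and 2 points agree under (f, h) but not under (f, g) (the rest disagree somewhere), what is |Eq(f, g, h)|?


Eq(f, g, h) is the triple-agreement set: points in S where all three
maps take the same value. Using inclusion-exclusion on the pairwise data:
Pair (f, g) agrees on 7 points; pair (f, h) on 7 points.
Points agreeing under (f, g) but not (f, h) = 2; under (f, h) but not (f, g) = 2.
Triple-agreement = agreement-in-(f, g) minus points that agree under (f, g) but not (f, h):
|Eq(f, g, h)| = 7 - 2 = 5
(cross-check via (f, h): 7 - 2 = 5.)

5


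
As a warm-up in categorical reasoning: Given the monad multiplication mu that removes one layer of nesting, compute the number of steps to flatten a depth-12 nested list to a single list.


Each application of mu: T^2 -> T removes one layer of nesting.
Starting at depth 12 (i.e., T^12(X)), we need to reach T(X).
Number of mu applications = 12 - 1 = 11

11


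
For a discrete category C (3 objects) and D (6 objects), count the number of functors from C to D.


A functor from a discrete category C to D is determined by
where each object maps. Each of the 3 objects of C can map
to any of the 6 objects of D independently.
Number of functors = 6^3 = 216

216


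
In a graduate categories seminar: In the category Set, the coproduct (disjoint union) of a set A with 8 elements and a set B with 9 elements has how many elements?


In Set, the coproduct A + B is the disjoint union.
|A + B| = |A| + |B| = 8 + 9 = 17

17


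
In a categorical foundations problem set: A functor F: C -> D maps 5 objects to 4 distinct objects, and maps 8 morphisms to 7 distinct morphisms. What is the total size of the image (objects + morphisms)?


The image of F consists of distinct objects and distinct morphisms.
|Im(F)| on objects = 4
|Im(F)| on morphisms = 7
Total image cardinality = 4 + 7 = 11

11


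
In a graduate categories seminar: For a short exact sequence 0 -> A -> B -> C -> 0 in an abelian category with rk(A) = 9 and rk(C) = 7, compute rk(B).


For a short exact sequence 0 -> A -> B -> C -> 0,
rank is additive: rank(B) = rank(A) + rank(C).
rank(B) = 9 + 7 = 16

16


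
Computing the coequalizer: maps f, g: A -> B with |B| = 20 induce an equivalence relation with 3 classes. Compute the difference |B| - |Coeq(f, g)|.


The coequalizer Coeq(f, g) = B / ~ has one element per equivalence class.
|B| = 20, |Coeq(f, g)| = 3.
|B| - |Coeq(f, g)| = 20 - 3 = 17.

17


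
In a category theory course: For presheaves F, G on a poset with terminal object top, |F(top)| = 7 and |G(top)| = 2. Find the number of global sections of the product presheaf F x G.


Global sections of a presheaf on a poset with terminal top satisfy
Gamma(H) ~ H(top). Presheaves admit pointwise products, so
(F x G)(top) = F(top) x G(top) (Cartesian product).
|Gamma(F x G)| = |F(top)| * |G(top)| = 7 * 2 = 14.

14


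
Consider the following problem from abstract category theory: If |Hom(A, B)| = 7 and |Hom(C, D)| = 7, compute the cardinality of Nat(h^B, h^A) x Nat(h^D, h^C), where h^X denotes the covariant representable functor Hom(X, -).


By the Yoneda lemma, Nat(h^B, h^A) is isomorphic to Hom(A, B),
so |Nat(h^B, h^A)| = |Hom(A, B)| and |Nat(h^D, h^C)| = |Hom(C, D)|.
|Hom(A, B)| = 7, |Hom(C, D)| = 7.
|Nat(h^B, h^A) x Nat(h^D, h^C)| = 7 * 7 = 49

49


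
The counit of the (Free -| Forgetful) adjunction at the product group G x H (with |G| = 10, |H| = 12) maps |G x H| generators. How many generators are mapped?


The counit epsilon_K: F(U(K)) -> K of the Free-Forgetful adjunction
maps |K| generators of F(U(K)) into K. For K = G x H (the product group),
|G x H| = |G| * |H|.
Total generators mapped = 10 * 12 = 120.

120


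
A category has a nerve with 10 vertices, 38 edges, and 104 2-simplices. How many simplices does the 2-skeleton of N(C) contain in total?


The 2-skeleton of the nerve N(C) consists of simplices in dimensions 0, 1, 2:
  |N(C)_0| = 10 (objects)
  |N(C)_1| = 38 (morphisms)
  |N(C)_2| = 104 (composable pairs)
Total = 10 + 38 + 104 = 152

152


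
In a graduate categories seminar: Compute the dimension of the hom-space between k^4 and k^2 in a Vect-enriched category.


In Vect-enriched categories, Hom(k^n, k^m) is the space of m x n matrices.
dim(Hom(k^4, k^2)) = 2 * 4 = 8

8


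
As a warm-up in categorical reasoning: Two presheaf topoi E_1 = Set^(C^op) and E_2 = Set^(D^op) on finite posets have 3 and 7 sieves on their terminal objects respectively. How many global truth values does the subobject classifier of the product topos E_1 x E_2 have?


In a product of presheaf topoi E_1 x E_2, the subobject classifier
is Omega = Omega_1 x Omega_2 (componentwise), so
|Omega(top)| = |Omega_1(top_1)| * |Omega_2(top_2)|.
= 3 * 7 = 21.

21


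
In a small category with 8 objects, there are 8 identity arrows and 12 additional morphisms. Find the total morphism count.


Each object has an identity morphism, giving 8 identities.
Adding the 12 non-identity morphisms:
Total = 8 + 12 = 20

20


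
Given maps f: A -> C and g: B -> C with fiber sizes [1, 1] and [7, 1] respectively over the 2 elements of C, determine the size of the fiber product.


The pullback A x_C B consists of pairs (a, b) with f(a) = g(b).
For each element c in C, the fiber product has |f^-1(c)| * |g^-1(c)| elements.
Summing over C: 1 * 7 + 1 * 1
= 7 + 1 = 8

8


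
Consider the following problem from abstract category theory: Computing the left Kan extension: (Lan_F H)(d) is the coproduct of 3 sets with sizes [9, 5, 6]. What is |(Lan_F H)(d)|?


Pointwise, the left Kan extension (Lan_F H)(d) is the colimit, indexed
by the comma category (F downarrow d), of H composed with the
projection (F downarrow d) -> C. Here that colimit is given
as a coproduct (disjoint union) of sets, so its cardinality is the
sum of the sizes of the summands.
Coproduct of sets with sizes: 9 + 5 + 6
= 20

20


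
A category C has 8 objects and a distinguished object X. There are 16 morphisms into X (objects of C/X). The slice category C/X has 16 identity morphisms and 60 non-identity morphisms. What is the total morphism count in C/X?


In the slice category C/X, objects are morphisms to X.
Identity morphisms: 16 (one per object of C/X).
Non-identity morphisms: 60.
Total = 16 + 60 = 76

76


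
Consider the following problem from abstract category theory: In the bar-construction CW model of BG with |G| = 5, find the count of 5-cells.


In the bar-construction CW model of BG, the n-cells are indexed by
n-tuples [g_1|...|g_n] of non-identity elements of G (degenerate
simplices with some g_i = e do not contribute cells), so there are
(|G| - 1)^n n-cells.
For dim = 5 with |G| = 5:
cells = (5 - 1)^5 = 4^5 = 1024

1024


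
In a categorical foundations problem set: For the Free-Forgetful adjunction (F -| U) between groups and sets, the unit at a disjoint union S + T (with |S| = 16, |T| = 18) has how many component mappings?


The unit eta_X: X -> U(F(X)) of the Free-Forgetful adjunction
maps each element of X to a generator of F(X). For X = S + T (disjoint
union in Set), |S + T| = |S| + |T|.
Total mappings = 16 + 18 = 34.

34


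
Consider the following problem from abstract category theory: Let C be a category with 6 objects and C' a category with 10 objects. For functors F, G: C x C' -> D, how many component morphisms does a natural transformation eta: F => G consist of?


A natural transformation eta: F => G assigns one component morphism per
object of the domain category.
The domain is the product category C x C', so
|Ob(C x C')| = |Ob(C)| * |Ob(C')| = 6 * 10 = 60.
Therefore eta has 60 component morphisms.

60


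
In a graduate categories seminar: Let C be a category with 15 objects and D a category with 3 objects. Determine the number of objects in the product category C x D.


The product category C x D has objects that are pairs (c, d).
Number of pairs = |Ob(C)| * |Ob(D)| = 15 * 3 = 45

45


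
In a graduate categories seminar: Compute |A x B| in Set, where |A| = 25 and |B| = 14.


In Set, the product A x B is the Cartesian product.
By the universal property, |A x B| = |A| * |B|.
|A x B| = 25 * 14 = 350

350


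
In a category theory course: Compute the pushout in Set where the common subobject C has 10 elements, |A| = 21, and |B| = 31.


The pushout A +_C B identifies the images of C in A and B.
|A +_C B| = |A| + |B| - |C| (for injections).
= 21 + 31 - 10 = 42

42


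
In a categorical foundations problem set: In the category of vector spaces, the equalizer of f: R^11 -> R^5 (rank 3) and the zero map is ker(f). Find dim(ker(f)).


The equalizer of f and the zero map is ker(f).
By the rank-nullity theorem: dim(ker(f)) = dim(domain) - rank(f).
dim(ker(f)) = 11 - 3 = 8

8


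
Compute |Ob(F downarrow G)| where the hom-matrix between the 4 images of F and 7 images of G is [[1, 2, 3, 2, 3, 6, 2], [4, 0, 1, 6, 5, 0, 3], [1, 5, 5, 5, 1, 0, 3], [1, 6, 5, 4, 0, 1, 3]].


Objects of (F downarrow G) are triples (a, b, h: F(a)->G(b)).
The count equals the sum of all entries in the hom-matrix.
sum(row 0) = 19
sum(row 1) = 19
sum(row 2) = 20
sum(row 3) = 20
Grand total = 78

78


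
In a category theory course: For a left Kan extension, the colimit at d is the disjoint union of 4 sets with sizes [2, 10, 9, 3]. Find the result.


Pointwise, the left Kan extension (Lan_F H)(d) is the colimit, indexed
by the comma category (F downarrow d), of H composed with the
projection (F downarrow d) -> C. Here that colimit is given
as a coproduct (disjoint union) of sets, so its cardinality is the
sum of the sizes of the summands.
Coproduct of sets with sizes: 2 + 10 + 9 + 3
= 24

24


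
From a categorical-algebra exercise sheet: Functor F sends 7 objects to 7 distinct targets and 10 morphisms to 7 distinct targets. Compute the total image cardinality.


The image of F consists of distinct objects and distinct morphisms.
|Im(F)| on objects = 7
|Im(F)| on morphisms = 7
Total image cardinality = 7 + 7 = 14

14


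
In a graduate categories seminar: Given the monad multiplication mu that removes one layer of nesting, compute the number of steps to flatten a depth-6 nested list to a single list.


Each application of mu: T^2 -> T removes one layer of nesting.
Starting at depth 6 (i.e., T^6(X)), we need to reach T(X).
Number of mu applications = 6 - 1 = 5

5


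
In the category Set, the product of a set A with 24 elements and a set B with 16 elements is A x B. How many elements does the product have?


In Set, the product A x B is the Cartesian product.
By the universal property, |A x B| = |A| * |B|.
|A x B| = 24 * 16 = 384

384


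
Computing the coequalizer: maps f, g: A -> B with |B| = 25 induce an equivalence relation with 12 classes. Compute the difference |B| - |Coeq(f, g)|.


The coequalizer Coeq(f, g) = B / ~ has one element per equivalence class.
|B| = 25, |Coeq(f, g)| = 12.
|B| - |Coeq(f, g)| = 25 - 12 = 13.

13


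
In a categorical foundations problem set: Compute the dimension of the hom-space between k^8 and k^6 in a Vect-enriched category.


In Vect-enriched categories, Hom(k^n, k^m) is the space of m x n matrices.
dim(Hom(k^8, k^6)) = 6 * 8 = 48

48


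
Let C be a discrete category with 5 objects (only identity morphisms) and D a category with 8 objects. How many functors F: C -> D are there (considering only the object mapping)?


A functor from a discrete category C to D is determined by
where each object maps. Each of the 5 objects of C can map
to any of the 8 objects of D independently.
Number of functors = 8^5 = 32768

32768


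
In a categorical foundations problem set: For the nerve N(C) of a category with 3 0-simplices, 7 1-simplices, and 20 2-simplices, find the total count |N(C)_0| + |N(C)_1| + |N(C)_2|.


The 2-skeleton of the nerve N(C) consists of simplices in dimensions 0, 1, 2:
  |N(C)_0| = 3 (objects)
  |N(C)_1| = 7 (morphisms)
  |N(C)_2| = 20 (composable pairs)
Total = 3 + 7 + 20 = 30

30


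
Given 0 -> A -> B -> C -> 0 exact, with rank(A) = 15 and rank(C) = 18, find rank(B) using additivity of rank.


For a short exact sequence 0 -> A -> B -> C -> 0,
rank is additive: rank(B) = rank(A) + rank(C).
rank(B) = 15 + 18 = 33

33


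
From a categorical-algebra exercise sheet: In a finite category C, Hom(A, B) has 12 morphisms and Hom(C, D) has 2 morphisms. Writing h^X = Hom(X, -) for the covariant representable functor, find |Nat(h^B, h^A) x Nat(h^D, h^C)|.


By the Yoneda lemma, Nat(h^B, h^A) is isomorphic to Hom(A, B),
so |Nat(h^B, h^A)| = |Hom(A, B)| and |Nat(h^D, h^C)| = |Hom(C, D)|.
|Hom(A, B)| = 12, |Hom(C, D)| = 2.
|Nat(h^B, h^A) x Nat(h^D, h^C)| = 12 * 2 = 24

24


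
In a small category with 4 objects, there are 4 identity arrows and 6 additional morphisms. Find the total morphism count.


Each object has an identity morphism, giving 4 identities.
Adding the 6 non-identity morphisms:
Total = 4 + 6 = 10

10


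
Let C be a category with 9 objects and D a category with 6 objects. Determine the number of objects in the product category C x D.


The product category C x D has objects that are pairs (c, d).
Number of pairs = |Ob(C)| * |Ob(D)| = 9 * 6 = 54

54


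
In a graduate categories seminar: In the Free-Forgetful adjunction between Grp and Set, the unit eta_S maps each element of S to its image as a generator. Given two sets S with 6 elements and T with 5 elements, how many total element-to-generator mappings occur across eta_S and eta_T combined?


The unit eta_X: X -> U(F(X)) of the Free-Forgetful adjunction
maps each element of X to a generator of F(X). For X = S + T (disjoint
union in Set), |S + T| = |S| + |T|.
Total mappings = 6 + 5 = 11.

11


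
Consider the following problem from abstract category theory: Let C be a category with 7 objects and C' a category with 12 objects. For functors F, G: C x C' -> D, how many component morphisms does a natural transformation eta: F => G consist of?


A natural transformation eta: F => G assigns one component morphism per
object of the domain category.
The domain is the product category C x C', so
|Ob(C x C')| = |Ob(C)| * |Ob(C')| = 7 * 12 = 84.
Therefore eta has 84 component morphisms.

84


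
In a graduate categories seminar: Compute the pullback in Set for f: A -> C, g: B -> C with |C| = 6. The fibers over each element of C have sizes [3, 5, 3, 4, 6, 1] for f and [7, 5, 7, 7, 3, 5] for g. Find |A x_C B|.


The pullback A x_C B consists of pairs (a, b) with f(a) = g(b).
For each element c in C, the fiber product has |f^-1(c)| * |g^-1(c)| elements.
Summing over C: 3 * 7 + 5 * 5 + 3 * 7 + 4 * 7 + 6 * 3 + 1 * 5
= 21 + 25 + 21 + 28 + 18 + 5 = 118

118


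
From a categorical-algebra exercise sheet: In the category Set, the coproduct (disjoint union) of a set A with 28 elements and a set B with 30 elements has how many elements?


In Set, the coproduct A + B is the disjoint union.
|A + B| = |A| + |B| = 28 + 30 = 58

58


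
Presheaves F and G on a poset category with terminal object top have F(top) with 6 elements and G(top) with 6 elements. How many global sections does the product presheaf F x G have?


Global sections of a presheaf on a poset with terminal top satisfy
Gamma(H) ~ H(top). Presheaves admit pointwise products, so
(F x G)(top) = F(top) x G(top) (Cartesian product).
|Gamma(F x G)| = |F(top)| * |G(top)| = 6 * 6 = 36.

36


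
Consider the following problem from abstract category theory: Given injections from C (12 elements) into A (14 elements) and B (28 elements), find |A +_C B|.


The pushout A +_C B identifies the images of C in A and B.
|A +_C B| = |A| + |B| - |C| (for injections).
= 14 + 28 - 12 = 30

30


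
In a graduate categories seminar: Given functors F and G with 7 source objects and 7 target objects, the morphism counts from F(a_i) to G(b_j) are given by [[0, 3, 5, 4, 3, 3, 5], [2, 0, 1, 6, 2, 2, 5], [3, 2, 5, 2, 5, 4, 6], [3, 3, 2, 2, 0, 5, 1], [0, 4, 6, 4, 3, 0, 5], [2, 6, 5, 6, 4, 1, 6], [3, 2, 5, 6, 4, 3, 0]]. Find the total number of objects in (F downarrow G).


Objects of (F downarrow G) are triples (a, b, h: F(a)->G(b)).
The count equals the sum of all entries in the hom-matrix.
sum(row 0) = 23
sum(row 1) = 18
sum(row 2) = 27
sum(row 3) = 16
sum(row 4) = 22
sum(row 5) = 30
sum(row 6) = 23
Grand total = 159

159


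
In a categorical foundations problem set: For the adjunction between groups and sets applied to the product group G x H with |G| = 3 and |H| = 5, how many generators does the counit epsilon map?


The counit epsilon_K: F(U(K)) -> K of the Free-Forgetful adjunction
maps |K| generators of F(U(K)) into K. For K = G x H (the product group),
|G x H| = |G| * |H|.
Total generators mapped = 3 * 5 = 15.

15


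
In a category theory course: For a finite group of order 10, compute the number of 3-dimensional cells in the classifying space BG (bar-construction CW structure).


In the bar-construction CW model of BG, the n-cells are indexed by
n-tuples [g_1|...|g_n] of non-identity elements of G (degenerate
simplices with some g_i = e do not contribute cells), so there are
(|G| - 1)^n n-cells.
For dim = 3 with |G| = 10:
cells = (10 - 1)^3 = 9^3 = 729

729


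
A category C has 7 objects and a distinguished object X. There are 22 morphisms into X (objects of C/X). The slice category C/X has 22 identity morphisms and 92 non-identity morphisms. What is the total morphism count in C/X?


In the slice category C/X, objects are morphisms to X.
Identity morphisms: 22 (one per object of C/X).
Non-identity morphisms: 92.
Total = 22 + 92 = 114

114


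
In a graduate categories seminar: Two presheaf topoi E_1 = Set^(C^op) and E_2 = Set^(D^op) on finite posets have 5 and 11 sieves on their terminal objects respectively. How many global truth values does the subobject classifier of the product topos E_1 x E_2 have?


In a product of presheaf topoi E_1 x E_2, the subobject classifier
is Omega = Omega_1 x Omega_2 (componentwise), so
|Omega(top)| = |Omega_1(top_1)| * |Omega_2(top_2)|.
= 5 * 11 = 55.

55


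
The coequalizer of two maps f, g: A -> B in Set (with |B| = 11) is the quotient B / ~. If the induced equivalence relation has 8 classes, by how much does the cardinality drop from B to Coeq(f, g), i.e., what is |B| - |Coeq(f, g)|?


The coequalizer Coeq(f, g) = B / ~ has one element per equivalence class.
|B| = 11, |Coeq(f, g)| = 8.
|B| - |Coeq(f, g)| = 11 - 8 = 3.

3


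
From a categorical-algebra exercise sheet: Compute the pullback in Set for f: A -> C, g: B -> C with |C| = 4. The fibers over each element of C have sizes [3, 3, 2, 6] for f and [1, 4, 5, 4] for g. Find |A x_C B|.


The pullback A x_C B consists of pairs (a, b) with f(a) = g(b).
For each element c in C, the fiber product has |f^-1(c)| * |g^-1(c)| elements.
Summing over C: 3 * 1 + 3 * 4 + 2 * 5 + 6 * 4
= 3 + 12 + 10 + 24 = 49

49


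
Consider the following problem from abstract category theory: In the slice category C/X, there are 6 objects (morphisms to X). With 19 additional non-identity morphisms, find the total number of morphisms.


In the slice category C/X, objects are morphisms to X.
Identity morphisms: 6 (one per object of C/X).
Non-identity morphisms: 19.
Total = 6 + 19 = 25

25


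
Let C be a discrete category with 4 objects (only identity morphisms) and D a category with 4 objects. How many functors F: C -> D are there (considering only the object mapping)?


A functor from a discrete category C to D is determined by
where each object maps. Each of the 4 objects of C can map
to any of the 4 objects of D independently.
Number of functors = 4^4 = 256

256


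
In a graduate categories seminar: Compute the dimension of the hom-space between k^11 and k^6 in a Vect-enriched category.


In Vect-enriched categories, Hom(k^n, k^m) is the space of m x n matrices.
dim(Hom(k^11, k^6)) = 6 * 11 = 66

66


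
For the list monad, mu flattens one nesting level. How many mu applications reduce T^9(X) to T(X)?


Each application of mu: T^2 -> T removes one layer of nesting.
Starting at depth 9 (i.e., T^9(X)), we need to reach T(X).
Number of mu applications = 9 - 1 = 8

8


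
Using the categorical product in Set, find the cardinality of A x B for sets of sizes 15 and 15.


In Set, the product A x B is the Cartesian product.
By the universal property, |A x B| = |A| * |B|.
|A x B| = 15 * 15 = 225

225


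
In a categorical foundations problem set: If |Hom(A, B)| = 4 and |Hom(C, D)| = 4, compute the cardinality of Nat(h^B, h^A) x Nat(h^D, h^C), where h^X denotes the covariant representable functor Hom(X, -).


By the Yoneda lemma, Nat(h^B, h^A) is isomorphic to Hom(A, B),
so |Nat(h^B, h^A)| = |Hom(A, B)| and |Nat(h^D, h^C)| = |Hom(C, D)|.
|Hom(A, B)| = 4, |Hom(C, D)| = 4.
|Nat(h^B, h^A) x Nat(h^D, h^C)| = 4 * 4 = 16

16


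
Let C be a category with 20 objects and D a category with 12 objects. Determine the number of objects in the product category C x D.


The product category C x D has objects that are pairs (c, d).
Number of pairs = |Ob(C)| * |Ob(D)| = 20 * 12 = 240

240


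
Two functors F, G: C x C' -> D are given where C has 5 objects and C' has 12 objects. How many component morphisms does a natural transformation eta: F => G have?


A natural transformation eta: F => G assigns one component morphism per
object of the domain category.
The domain is the product category C x C', so
|Ob(C x C')| = |Ob(C)| * |Ob(C')| = 5 * 12 = 60.
Therefore eta has 60 component morphisms.

60


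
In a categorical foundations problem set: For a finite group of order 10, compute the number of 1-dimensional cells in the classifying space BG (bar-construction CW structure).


In the bar-construction CW model of BG, the n-cells are indexed by
n-tuples [g_1|...|g_n] of non-identity elements of G (degenerate
simplices with some g_i = e do not contribute cells), so there are
(|G| - 1)^n n-cells.
For dim = 1 with |G| = 10:
cells = (10 - 1)^1 = 9^1 = 9

9


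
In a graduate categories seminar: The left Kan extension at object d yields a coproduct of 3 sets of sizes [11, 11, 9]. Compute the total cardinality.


Pointwise, the left Kan extension (Lan_F H)(d) is the colimit, indexed
by the comma category (F downarrow d), of H composed with the
projection (F downarrow d) -> C. Here that colimit is given
as a coproduct (disjoint union) of sets, so its cardinality is the
sum of the sizes of the summands.
Coproduct of sets with sizes: 11 + 11 + 9
= 31

31


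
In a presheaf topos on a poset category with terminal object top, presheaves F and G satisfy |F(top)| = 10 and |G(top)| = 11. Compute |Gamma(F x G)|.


Global sections of a presheaf on a poset with terminal top satisfy
Gamma(H) ~ H(top). Presheaves admit pointwise products, so
(F x G)(top) = F(top) x G(top) (Cartesian product).
|Gamma(F x G)| = |F(top)| * |G(top)| = 10 * 11 = 110.

110


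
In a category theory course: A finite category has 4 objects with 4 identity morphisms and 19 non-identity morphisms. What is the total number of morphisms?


Each object has an identity morphism, giving 4 identities.
Adding the 19 non-identity morphisms:
Total = 4 + 19 = 23

23


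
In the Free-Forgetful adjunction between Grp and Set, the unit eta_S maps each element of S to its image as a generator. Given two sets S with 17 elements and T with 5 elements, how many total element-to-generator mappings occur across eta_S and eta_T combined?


The unit eta_X: X -> U(F(X)) of the Free-Forgetful adjunction
maps each element of X to a generator of F(X). For X = S + T (disjoint
union in Set), |S + T| = |S| + |T|.
Total mappings = 17 + 5 = 22.

22


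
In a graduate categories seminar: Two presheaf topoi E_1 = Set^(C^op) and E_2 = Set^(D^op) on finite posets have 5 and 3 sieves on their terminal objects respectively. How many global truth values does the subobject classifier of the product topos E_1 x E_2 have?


In a product of presheaf topoi E_1 x E_2, the subobject classifier
is Omega = Omega_1 x Omega_2 (componentwise), so
|Omega(top)| = |Omega_1(top_1)| * |Omega_2(top_2)|.
= 5 * 3 = 15.

15


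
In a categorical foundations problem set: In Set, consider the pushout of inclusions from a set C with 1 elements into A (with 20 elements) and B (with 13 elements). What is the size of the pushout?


The pushout A +_C B identifies the images of C in A and B.
|A +_C B| = |A| + |B| - |C| (for injections).
= 20 + 13 - 1 = 32

32


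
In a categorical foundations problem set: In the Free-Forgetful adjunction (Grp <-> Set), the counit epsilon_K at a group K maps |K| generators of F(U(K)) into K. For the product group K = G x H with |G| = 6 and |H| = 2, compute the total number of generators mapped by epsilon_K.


The counit epsilon_K: F(U(K)) -> K of the Free-Forgetful adjunction
maps |K| generators of F(U(K)) into K. For K = G x H (the product group),
|G x H| = |G| * |H|.
Total generators mapped = 6 * 2 = 12.

12


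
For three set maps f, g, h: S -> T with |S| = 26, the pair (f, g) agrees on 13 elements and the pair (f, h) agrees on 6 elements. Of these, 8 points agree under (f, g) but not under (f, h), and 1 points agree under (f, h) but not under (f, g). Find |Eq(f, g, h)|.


Eq(f, g, h) is the triple-agreement set: points in S where all three
maps take the same value. Using inclusion-exclusion on the pairwise data:
Pair (f, g) agrees on 13 points; pair (f, h) on 6 points.
Points agreeing under (f, g) but not (f, h) = 8; under (f, h) but not (f, g) = 1.
Triple-agreement = agreement-in-(f, g) minus points that agree under (f, g) but not (f, h):
|Eq(f, g, h)| = 13 - 8 = 5
(cross-check via (f, h): 6 - 1 = 5.)

5


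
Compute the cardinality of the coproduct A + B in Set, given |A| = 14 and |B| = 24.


In Set, the coproduct A + B is the disjoint union.
|A + B| = |A| + |B| = 14 + 24 = 38

38


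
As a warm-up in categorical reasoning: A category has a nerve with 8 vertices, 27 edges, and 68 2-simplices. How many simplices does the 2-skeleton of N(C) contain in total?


The 2-skeleton of the nerve N(C) consists of simplices in dimensions 0, 1, 2:
  |N(C)_0| = 8 (objects)
  |N(C)_1| = 27 (morphisms)
  |N(C)_2| = 68 (composable pairs)
Total = 8 + 27 + 68 = 103

103


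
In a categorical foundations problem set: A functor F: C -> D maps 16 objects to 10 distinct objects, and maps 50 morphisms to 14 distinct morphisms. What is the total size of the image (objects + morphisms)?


The image of F consists of distinct objects and distinct morphisms.
|Im(F)| on objects = 10
|Im(F)| on morphisms = 14
Total image cardinality = 10 + 14 = 24

24


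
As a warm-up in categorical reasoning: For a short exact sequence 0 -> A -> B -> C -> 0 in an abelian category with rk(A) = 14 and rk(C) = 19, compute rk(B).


For a short exact sequence 0 -> A -> B -> C -> 0,
rank is additive: rank(B) = rank(A) + rank(C).
rank(B) = 14 + 19 = 33

33


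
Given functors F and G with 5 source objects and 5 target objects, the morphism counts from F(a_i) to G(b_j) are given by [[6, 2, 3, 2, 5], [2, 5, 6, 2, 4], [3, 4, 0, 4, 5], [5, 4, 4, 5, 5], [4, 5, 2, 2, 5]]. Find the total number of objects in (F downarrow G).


Objects of (F downarrow G) are triples (a, b, h: F(a)->G(b)).
The count equals the sum of all entries in the hom-matrix.
sum(row 0) = 18
sum(row 1) = 19
sum(row 2) = 16
sum(row 3) = 23
sum(row 4) = 18
Grand total = 94

94


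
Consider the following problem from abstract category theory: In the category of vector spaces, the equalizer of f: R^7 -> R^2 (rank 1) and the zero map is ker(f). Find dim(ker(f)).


The equalizer of f and the zero map is ker(f).
By the rank-nullity theorem: dim(ker(f)) = dim(domain) - rank(f).
dim(ker(f)) = 7 - 1 = 6

6


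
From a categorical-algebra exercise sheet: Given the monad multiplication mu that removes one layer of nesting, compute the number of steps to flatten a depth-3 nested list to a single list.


Each application of mu: T^2 -> T removes one layer of nesting.
Starting at depth 3 (i.e., T^3(X)), we need to reach T(X).
Number of mu applications = 3 - 1 = 2

2


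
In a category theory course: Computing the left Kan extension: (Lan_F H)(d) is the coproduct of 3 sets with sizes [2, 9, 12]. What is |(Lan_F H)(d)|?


Pointwise, the left Kan extension (Lan_F H)(d) is the colimit, indexed
by the comma category (F downarrow d), of H composed with the
projection (F downarrow d) -> C. Here that colimit is given
as a coproduct (disjoint union) of sets, so its cardinality is the
sum of the sizes of the summands.
Coproduct of sets with sizes: 2 + 9 + 12
= 23

23


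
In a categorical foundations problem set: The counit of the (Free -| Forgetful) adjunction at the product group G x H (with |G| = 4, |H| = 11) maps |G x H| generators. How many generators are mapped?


The counit epsilon_K: F(U(K)) -> K of the Free-Forgetful adjunction
maps |K| generators of F(U(K)) into K. For K = G x H (the product group),
|G x H| = |G| * |H|.
Total generators mapped = 4 * 11 = 44.

44


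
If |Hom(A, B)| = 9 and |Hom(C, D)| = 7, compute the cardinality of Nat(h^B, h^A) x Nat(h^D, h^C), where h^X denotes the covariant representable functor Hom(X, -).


By the Yoneda lemma, Nat(h^B, h^A) is isomorphic to Hom(A, B),
so |Nat(h^B, h^A)| = |Hom(A, B)| and |Nat(h^D, h^C)| = |Hom(C, D)|.
|Hom(A, B)| = 9, |Hom(C, D)| = 7.
|Nat(h^B, h^A) x Nat(h^D, h^C)| = 9 * 7 = 63

63


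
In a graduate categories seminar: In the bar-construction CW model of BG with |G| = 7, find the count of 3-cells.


In the bar-construction CW model of BG, the n-cells are indexed by
n-tuples [g_1|...|g_n] of non-identity elements of G (degenerate
simplices with some g_i = e do not contribute cells), so there are
(|G| - 1)^n n-cells.
For dim = 3 with |G| = 7:
cells = (7 - 1)^3 = 6^3 = 216

216


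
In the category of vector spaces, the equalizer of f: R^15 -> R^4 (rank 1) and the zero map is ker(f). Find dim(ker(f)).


The equalizer of f and the zero map is ker(f).
By the rank-nullity theorem: dim(ker(f)) = dim(domain) - rank(f).
dim(ker(f)) = 15 - 1 = 14

14


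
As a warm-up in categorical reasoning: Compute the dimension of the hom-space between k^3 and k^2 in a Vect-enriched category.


In Vect-enriched categories, Hom(k^n, k^m) is the space of m x n matrices.
dim(Hom(k^3, k^2)) = 2 * 3 = 6

6


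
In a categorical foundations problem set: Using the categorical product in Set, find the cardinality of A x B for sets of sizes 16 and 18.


In Set, the product A x B is the Cartesian product.
By the universal property, |A x B| = |A| * |B|.
|A x B| = 16 * 18 = 288

288


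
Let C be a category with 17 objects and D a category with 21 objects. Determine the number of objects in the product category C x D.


The product category C x D has objects that are pairs (c, d).
Number of pairs = |Ob(C)| * |Ob(D)| = 17 * 21 = 357

357
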